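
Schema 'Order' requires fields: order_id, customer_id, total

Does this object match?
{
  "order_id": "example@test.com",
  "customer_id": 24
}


Checking required fields...
Missing: total
Invalid - missing required field 'total'


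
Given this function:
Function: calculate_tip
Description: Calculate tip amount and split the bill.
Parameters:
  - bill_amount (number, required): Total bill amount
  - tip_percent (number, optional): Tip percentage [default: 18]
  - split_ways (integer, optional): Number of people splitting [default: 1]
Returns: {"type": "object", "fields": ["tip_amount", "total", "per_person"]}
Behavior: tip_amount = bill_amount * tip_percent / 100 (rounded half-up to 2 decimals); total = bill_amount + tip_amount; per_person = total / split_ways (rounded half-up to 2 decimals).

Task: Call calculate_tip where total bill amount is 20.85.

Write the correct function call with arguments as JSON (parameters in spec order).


Mapping each described value to its parameter name:
  'Total bill amount' -> bill_amount = 20.85
calculate_tip({"bill_amount": 20.85})


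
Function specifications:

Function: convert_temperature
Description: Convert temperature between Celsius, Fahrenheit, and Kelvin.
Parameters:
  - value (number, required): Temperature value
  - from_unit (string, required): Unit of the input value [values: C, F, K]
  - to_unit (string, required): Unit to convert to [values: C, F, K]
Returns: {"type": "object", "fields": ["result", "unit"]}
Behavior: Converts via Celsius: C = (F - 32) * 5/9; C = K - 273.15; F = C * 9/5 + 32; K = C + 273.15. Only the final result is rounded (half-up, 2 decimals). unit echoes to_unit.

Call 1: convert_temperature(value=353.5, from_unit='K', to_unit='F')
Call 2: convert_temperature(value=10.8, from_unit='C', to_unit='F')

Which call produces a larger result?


Call 1:
  To C: 353.5 - 273.15 = 80.35
  To F: 80.35 * 9/5 + 32 = 176.63
  Round to 2 decimals: 176.63
  -> 176.63 F
Call 2:
  Input already in C: 10.8
  To F: 10.8 * 9/5 + 32 = 51.44
  Round to 2 decimals: 51.44
  -> 51.44 F
Call 1 (176.63 F)


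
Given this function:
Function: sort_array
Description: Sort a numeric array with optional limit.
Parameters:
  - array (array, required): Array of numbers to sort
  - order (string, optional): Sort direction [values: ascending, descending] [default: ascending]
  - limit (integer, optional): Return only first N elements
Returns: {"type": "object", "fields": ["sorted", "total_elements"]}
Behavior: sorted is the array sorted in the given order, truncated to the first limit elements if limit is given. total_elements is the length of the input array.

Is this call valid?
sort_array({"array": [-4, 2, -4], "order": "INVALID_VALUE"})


Checking parameter values...
Parameter 'order' has value 'INVALID_VALUE' not in allowed: ascending, descending
Invalid - 'order' must be one of ascending, descending


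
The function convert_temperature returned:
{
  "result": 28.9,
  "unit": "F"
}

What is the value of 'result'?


28.9


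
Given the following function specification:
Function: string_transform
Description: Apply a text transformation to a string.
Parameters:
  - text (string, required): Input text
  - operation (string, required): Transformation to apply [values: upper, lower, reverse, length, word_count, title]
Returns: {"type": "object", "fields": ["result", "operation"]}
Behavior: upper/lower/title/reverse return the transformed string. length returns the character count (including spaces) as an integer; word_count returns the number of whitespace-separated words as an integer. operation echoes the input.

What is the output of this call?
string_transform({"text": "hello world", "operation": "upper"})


upper('hello world') = 'HELLO WORLD'
Output:
{"result": "HELLO WORLD", "operation": "upper"}


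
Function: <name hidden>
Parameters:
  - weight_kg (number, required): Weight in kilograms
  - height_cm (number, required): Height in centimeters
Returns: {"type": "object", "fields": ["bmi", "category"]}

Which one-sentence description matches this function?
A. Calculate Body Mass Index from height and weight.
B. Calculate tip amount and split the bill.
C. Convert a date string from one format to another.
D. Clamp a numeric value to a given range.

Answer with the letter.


Parameters weight_kg, height_cm and return ["bmi", "category"] fit: Calculate Body Mass Index from height and weight.
A


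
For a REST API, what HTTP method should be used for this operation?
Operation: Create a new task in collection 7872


GET = read, POST = create, PUT = update/replace, DELETE = remove
This operation is a create.
POST


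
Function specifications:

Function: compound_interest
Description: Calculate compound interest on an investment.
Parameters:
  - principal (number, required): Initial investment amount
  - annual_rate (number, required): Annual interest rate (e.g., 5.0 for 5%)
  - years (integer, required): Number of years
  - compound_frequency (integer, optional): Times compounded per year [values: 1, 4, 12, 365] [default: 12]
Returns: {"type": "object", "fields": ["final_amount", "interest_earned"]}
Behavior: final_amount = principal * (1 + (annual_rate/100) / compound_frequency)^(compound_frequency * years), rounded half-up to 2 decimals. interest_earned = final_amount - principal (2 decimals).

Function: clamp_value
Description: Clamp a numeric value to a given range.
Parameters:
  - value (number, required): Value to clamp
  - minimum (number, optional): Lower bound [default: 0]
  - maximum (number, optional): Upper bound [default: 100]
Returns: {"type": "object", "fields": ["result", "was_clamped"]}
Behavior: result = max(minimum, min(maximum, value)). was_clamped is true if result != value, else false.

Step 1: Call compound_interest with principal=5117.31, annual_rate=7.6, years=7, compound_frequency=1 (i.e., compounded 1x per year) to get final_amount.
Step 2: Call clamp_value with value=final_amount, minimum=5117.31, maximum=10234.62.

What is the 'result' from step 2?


Step 1: compound_interest
  rate per period = 7.6/100/1 = 0.076 (keep full precision); periods = 1 * 7 = 7
  (1 + 0.076)^7 = 1.66988245
  final_amount = 5117.31 * 1.66988245 = 8545.306138 -> 8545.31
  interest_earned = 8545.31 - 5117.31 = 3428.00
  -> final_amount = 8545.31
Step 2: clamp_value(value=8545.31, minimum=5117.31, maximum=10234.62)
  result = max(5117.31, min(10234.62, 8545.31)) = max(5117.31, 8545.31) = 8545.31
  was_clamped = (8545.31 != 8545.31) = false
  -> result = 8545.31
8545.31


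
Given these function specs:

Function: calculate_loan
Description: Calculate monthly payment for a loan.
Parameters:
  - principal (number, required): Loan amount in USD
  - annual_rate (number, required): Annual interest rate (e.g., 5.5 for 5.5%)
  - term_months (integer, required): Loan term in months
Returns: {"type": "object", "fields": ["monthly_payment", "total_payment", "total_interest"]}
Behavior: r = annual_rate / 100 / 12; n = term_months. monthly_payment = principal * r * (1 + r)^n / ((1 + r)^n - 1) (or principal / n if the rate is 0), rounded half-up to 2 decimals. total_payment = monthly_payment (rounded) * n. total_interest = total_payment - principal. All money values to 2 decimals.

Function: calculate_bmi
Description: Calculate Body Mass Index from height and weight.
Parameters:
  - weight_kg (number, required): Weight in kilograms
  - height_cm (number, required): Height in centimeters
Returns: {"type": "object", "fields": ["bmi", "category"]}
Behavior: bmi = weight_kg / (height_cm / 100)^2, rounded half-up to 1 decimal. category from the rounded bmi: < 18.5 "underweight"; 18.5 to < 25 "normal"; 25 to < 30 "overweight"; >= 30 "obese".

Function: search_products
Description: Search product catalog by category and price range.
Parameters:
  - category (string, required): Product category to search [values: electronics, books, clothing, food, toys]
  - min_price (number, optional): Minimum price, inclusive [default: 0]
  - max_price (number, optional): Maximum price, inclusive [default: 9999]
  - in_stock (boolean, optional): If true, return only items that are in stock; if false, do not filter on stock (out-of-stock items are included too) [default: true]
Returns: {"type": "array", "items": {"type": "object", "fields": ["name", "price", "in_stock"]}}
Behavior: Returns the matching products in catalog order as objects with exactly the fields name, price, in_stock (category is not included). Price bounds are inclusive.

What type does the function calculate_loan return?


The calculate_loan spec declares Returns: {"type": "object", "fields": ["monthly_payment", "total_payment", "total_interest"]}
Type:
object


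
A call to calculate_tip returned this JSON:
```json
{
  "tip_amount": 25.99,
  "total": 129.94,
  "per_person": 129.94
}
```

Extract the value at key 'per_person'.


129.94


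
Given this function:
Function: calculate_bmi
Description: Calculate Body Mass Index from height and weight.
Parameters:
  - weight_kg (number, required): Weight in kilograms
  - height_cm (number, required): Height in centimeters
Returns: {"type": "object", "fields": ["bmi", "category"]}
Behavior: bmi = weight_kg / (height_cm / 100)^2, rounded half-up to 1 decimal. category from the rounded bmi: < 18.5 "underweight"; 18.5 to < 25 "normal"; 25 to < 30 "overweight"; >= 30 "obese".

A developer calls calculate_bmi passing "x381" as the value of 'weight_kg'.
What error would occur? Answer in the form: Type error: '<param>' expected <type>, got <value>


Spec: 'weight_kg' is declared as number; "x381" is a string.
Type error: 'weight_kg' expected number, got "x381"


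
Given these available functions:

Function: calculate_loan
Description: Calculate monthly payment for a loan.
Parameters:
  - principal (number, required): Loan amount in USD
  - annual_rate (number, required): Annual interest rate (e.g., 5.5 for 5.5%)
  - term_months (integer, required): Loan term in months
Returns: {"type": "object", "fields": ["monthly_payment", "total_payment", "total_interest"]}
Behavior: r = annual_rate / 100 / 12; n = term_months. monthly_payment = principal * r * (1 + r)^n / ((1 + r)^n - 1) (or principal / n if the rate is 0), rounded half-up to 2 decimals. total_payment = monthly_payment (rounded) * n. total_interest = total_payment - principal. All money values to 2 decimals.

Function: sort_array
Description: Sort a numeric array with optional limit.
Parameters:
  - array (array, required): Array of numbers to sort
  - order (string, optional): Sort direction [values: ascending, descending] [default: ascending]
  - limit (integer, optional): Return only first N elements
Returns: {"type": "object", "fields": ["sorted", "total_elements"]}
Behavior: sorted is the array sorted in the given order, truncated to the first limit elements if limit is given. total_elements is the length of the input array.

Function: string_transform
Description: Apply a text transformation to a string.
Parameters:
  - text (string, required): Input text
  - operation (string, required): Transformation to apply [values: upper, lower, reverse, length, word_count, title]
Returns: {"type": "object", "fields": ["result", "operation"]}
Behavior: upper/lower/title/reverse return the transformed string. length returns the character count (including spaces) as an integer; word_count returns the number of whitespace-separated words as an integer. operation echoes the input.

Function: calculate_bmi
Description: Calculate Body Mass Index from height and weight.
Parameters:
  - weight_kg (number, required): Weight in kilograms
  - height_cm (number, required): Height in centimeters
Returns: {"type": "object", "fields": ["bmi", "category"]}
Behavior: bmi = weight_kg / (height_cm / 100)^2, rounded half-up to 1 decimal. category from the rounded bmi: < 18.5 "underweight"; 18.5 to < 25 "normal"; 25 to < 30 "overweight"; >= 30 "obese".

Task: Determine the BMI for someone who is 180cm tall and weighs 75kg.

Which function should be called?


The task needs a function whose description is: Calculate Body Mass Index from height and weight.
calculate_bmi


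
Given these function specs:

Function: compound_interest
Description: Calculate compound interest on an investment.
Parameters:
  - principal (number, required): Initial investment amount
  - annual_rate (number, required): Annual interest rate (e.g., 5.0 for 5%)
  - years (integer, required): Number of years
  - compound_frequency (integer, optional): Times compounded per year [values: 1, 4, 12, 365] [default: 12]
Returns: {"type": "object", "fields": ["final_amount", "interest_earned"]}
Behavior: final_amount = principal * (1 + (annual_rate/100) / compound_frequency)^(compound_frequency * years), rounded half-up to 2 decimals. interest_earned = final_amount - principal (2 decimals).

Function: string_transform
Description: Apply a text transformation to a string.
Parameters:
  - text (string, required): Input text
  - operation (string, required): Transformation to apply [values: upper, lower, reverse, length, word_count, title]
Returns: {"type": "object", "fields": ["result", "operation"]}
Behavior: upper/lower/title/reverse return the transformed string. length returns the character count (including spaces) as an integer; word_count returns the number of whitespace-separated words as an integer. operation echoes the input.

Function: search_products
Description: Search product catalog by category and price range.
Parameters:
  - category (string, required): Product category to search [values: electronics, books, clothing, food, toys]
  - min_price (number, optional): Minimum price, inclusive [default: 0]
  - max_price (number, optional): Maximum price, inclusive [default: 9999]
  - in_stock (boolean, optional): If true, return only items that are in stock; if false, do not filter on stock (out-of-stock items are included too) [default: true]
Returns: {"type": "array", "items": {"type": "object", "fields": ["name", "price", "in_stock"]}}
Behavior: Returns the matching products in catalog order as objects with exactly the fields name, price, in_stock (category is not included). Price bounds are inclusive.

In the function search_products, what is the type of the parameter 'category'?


The search_products spec declares:
  - category (string, required): Product category to search [values: electronics, books, clothing, food, toys]
Type:
string


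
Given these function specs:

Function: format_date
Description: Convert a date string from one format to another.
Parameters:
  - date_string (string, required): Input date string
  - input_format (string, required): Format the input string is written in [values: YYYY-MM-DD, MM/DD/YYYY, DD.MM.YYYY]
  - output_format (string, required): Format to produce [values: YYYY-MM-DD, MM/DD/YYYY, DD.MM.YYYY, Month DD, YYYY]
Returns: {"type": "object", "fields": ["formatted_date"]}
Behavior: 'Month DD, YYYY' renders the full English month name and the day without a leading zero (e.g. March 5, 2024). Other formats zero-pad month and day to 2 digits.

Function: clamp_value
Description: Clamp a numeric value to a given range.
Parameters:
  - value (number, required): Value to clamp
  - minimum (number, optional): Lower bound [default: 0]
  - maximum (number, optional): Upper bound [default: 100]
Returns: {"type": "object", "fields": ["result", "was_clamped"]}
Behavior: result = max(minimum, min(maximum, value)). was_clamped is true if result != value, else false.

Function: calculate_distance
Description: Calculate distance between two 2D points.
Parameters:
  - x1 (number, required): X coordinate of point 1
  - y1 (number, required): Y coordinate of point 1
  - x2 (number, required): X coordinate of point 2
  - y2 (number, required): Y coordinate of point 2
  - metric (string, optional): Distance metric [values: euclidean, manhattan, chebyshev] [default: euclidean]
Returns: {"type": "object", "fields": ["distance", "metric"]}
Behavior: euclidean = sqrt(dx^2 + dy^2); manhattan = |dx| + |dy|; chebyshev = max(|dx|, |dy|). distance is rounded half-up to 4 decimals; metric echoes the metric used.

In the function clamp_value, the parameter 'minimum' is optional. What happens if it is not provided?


The clamp_value spec declares:
  - minimum (number, optional): Lower bound [default: 0]
It defaults to 0


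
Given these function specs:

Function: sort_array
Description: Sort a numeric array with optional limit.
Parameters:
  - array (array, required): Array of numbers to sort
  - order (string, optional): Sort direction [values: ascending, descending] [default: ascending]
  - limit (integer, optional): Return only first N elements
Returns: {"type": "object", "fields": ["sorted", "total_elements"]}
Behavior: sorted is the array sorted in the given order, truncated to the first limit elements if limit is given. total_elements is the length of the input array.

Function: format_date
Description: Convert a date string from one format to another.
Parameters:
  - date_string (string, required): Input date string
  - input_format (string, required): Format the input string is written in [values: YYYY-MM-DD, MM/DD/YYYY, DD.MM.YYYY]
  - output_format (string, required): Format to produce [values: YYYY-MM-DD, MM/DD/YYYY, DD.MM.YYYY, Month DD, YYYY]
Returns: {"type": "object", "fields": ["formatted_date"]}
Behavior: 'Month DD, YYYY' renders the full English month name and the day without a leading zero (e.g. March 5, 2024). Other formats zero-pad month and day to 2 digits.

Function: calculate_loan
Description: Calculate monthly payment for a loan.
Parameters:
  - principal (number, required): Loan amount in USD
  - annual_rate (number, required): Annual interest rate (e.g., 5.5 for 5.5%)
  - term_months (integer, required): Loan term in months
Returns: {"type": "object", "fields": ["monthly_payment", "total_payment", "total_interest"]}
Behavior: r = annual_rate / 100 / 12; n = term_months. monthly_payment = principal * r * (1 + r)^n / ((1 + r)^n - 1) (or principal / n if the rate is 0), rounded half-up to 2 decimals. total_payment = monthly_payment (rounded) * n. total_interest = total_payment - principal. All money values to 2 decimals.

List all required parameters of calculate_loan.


Parameters of calculate_loan and their required/optional flag:
  principal: required
  annual_rate: required
  term_months: required
annual_rate, principal, term_months


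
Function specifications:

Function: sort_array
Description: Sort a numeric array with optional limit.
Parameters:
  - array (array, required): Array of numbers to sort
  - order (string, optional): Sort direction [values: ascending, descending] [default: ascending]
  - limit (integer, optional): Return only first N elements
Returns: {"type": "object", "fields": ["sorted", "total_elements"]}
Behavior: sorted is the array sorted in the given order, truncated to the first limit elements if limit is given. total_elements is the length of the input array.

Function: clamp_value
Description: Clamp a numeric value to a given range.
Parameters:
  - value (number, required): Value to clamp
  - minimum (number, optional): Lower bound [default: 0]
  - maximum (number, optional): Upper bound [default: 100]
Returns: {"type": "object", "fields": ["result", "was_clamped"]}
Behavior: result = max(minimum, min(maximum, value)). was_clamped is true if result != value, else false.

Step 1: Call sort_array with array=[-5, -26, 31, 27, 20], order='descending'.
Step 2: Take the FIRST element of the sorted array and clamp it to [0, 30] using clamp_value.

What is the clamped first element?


Step 1: sort_array(order=descending)
  sorted: [31, 27, 20, -5, -26]
  -> first element = 31
Step 2: clamp_value(value=31, minimum=0, maximum=30)
  result = max(0, min(30, 31)) = max(0, 30) = 30
  was_clamped = (30 != 31) = true
  -> result = 30
30


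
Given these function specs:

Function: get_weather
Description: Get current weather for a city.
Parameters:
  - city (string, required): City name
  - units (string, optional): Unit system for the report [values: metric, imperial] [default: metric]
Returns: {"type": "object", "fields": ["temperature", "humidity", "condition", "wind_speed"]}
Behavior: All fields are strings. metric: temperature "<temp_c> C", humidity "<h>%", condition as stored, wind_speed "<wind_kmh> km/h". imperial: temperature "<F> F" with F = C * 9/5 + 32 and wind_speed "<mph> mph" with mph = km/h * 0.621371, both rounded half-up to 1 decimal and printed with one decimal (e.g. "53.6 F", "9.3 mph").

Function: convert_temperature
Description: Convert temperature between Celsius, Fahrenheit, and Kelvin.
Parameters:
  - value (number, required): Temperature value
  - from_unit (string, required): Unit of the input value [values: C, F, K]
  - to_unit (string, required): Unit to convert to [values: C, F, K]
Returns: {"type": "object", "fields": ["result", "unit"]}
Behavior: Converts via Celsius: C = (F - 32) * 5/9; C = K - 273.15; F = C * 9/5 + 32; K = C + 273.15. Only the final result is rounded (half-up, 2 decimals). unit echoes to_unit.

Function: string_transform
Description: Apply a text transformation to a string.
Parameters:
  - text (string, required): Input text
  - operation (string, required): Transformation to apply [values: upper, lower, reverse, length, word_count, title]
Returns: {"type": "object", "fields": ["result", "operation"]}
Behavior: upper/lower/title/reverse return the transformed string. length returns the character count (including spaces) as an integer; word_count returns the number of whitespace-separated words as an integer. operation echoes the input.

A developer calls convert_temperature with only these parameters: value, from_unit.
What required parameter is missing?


Required parameters: value, from_unit, to_unit
Provided: value, from_unit
Missing: to_unit
to_unit


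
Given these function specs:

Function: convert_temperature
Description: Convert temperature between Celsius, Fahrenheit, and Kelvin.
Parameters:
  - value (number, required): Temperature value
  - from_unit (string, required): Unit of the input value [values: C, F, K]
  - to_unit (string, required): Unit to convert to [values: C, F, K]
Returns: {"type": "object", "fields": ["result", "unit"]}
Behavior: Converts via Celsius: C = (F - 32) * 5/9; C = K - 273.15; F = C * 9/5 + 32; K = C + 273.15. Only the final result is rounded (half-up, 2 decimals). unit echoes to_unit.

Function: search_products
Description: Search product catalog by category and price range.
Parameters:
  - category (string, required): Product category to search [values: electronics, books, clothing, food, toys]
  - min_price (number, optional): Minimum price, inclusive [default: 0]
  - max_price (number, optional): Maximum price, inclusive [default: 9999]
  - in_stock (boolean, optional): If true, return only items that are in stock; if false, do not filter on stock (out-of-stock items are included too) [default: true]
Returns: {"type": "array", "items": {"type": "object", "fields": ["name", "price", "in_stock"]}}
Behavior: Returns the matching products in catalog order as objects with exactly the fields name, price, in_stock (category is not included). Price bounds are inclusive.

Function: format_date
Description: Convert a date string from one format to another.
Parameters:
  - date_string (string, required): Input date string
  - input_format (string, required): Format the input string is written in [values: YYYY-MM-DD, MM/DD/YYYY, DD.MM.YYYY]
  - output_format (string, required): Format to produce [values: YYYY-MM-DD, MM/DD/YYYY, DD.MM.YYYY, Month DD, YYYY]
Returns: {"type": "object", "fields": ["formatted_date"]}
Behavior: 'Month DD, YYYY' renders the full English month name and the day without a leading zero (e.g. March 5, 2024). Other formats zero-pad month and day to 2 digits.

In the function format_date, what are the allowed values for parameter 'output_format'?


The format_date spec declares:
  - output_format (string, required): Format to produce [values: YYYY-MM-DD, MM/DD/YYYY, DD.MM.YYYY, Month DD, YYYY]
Allowed values:
YYYY-MM-DD, MM/DD/YYYY, DD.MM.YYYY, Month DD, YYYY


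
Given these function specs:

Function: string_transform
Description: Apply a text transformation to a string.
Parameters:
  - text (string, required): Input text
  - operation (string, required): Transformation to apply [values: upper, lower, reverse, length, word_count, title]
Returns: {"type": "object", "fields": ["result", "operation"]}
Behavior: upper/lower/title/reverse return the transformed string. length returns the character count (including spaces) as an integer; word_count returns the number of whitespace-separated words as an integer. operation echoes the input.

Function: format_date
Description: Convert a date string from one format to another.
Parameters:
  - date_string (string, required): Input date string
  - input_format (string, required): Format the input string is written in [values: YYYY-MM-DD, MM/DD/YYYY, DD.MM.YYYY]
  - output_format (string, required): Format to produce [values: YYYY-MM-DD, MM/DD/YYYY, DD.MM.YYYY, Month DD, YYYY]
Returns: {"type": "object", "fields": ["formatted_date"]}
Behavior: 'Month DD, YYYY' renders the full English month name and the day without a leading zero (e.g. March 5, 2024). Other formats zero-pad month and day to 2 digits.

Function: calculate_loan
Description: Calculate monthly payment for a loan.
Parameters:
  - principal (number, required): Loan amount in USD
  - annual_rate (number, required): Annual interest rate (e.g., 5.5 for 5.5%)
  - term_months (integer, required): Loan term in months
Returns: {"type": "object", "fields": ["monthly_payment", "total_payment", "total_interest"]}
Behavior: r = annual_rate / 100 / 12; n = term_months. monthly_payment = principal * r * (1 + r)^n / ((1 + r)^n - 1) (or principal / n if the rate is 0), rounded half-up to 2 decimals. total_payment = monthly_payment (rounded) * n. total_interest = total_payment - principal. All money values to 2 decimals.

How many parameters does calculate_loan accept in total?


Parameters of calculate_loan: principal (required), annual_rate (required), term_months (required)
Total:
3


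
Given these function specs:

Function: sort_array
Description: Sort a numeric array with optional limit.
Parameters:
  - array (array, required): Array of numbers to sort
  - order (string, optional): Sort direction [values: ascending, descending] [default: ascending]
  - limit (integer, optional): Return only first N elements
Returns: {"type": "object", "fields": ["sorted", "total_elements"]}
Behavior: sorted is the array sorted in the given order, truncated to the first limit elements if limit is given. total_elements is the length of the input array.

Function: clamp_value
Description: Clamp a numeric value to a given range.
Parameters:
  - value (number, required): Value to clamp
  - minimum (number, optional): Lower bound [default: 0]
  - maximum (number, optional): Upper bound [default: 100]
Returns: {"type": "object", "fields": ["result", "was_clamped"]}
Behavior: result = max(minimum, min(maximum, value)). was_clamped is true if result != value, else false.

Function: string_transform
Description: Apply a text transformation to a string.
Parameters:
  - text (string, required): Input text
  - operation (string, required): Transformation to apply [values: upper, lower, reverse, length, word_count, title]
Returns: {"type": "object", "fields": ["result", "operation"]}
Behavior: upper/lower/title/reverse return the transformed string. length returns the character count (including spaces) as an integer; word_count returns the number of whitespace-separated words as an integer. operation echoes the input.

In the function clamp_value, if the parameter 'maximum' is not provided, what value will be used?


The clamp_value spec declares:
  - maximum (number, optional): Upper bound [default: 100]
Default:
100


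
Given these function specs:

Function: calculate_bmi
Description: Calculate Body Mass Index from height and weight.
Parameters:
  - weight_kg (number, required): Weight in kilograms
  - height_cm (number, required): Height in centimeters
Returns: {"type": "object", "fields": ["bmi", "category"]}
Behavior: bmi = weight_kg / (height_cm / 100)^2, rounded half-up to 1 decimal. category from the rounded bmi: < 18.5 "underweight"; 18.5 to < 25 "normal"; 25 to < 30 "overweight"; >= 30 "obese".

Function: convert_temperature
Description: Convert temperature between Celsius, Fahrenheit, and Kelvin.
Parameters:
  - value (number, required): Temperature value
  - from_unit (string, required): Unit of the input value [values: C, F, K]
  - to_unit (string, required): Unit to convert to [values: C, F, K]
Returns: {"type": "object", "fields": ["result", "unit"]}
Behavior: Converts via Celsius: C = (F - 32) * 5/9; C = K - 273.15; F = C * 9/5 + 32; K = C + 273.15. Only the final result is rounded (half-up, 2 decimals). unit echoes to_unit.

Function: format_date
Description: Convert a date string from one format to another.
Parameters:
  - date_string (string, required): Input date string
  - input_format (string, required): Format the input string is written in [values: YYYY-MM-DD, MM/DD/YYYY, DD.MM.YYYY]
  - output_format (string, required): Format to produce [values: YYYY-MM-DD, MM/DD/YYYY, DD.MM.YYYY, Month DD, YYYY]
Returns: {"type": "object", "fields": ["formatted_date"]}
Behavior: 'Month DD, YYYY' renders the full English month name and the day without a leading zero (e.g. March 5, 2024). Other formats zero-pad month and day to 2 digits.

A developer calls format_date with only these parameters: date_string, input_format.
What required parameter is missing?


Required parameters: date_string, input_format, output_format
Provided: date_string, input_format
Missing: output_format
output_format


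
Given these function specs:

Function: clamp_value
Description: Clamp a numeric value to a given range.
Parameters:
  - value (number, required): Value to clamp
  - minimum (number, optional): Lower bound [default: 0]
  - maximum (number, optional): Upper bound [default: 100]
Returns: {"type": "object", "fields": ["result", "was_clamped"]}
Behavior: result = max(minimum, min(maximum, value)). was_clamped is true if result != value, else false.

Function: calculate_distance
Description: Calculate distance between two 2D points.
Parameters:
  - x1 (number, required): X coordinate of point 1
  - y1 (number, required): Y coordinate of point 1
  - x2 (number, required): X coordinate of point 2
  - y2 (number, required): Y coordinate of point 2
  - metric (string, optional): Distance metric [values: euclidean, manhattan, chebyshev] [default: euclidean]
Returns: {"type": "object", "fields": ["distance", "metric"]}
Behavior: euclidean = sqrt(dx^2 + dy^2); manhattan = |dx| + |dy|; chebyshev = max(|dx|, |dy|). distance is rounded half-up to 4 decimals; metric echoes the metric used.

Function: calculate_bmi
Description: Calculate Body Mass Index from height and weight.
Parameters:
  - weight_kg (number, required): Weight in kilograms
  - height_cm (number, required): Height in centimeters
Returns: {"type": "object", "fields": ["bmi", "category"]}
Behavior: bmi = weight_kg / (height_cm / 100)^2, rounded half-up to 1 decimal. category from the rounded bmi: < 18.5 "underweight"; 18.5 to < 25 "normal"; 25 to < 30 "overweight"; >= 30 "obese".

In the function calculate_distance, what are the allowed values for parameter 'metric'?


The calculate_distance spec declares:
  - metric (string, optional): Distance metric [values: euclidean, manhattan, chebyshev] [default: euclidean]
Allowed values:
euclidean, manhattan, chebyshev


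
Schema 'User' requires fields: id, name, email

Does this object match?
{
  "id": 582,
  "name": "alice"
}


Checking required fields...
Missing: email
Invalid - missing required field 'email'


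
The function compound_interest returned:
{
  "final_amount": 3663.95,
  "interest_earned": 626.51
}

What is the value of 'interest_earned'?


626.51


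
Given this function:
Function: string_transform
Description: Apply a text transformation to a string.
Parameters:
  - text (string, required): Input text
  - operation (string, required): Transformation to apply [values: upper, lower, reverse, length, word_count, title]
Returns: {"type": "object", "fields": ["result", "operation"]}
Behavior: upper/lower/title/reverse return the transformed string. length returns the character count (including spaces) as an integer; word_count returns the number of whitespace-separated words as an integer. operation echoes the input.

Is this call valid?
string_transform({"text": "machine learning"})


Checking required parameters...
Missing required parameter: operation
Invalid - missing required parameter 'operation'


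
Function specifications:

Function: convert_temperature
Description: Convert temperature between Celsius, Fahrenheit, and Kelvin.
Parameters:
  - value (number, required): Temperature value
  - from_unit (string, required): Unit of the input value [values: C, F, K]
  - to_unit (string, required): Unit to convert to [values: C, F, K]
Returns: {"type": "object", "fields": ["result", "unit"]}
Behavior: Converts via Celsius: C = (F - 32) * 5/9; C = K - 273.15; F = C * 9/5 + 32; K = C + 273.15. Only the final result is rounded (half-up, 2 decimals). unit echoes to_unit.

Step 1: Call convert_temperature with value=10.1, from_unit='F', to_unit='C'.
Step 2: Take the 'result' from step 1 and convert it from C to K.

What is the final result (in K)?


Step 1: convert_temperature(value=10.1, from_unit=F, to_unit=C)
  To C: (10.1 - 32) * 5/9 = -12.166667
  Target is C: -12.166667
  Round to 2 decimals: -12.17
  -> result = -12.17 C
Step 2: convert_temperature(value=-12.17, from_unit=C, to_unit=K)
  Input already in C: -12.17
  To K: -12.17 + 273.15 = 260.98
  Round to 2 decimals: 260.98
  -> result = 260.98 K
260.98 K


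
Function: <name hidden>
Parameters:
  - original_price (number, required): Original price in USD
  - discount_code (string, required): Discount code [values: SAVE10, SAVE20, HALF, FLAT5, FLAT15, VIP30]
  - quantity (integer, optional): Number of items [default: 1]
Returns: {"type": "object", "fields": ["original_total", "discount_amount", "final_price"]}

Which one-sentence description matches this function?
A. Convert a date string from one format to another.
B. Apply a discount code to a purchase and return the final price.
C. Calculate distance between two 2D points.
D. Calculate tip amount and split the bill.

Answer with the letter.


Parameters original_price, discount_code, quantity and return ["original_total", "discount_amount", "final_price"] fit: Apply a discount code to a purchase and return the final price.
B


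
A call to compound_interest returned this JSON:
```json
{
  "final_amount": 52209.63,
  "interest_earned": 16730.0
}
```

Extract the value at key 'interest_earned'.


16730.0


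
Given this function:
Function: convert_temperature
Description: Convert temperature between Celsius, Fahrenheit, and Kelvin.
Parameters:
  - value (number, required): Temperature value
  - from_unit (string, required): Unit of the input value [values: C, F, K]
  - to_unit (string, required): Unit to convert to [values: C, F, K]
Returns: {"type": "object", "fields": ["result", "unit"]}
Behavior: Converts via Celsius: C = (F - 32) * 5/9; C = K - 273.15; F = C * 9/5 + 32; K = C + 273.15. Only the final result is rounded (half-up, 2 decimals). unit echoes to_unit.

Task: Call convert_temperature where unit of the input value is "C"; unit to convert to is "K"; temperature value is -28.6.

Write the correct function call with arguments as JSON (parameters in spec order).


Mapping each described value to its parameter name:
  'Unit of the input value' -> from_unit = "C"
  'Unit to convert to' -> to_unit = "K"
  'Temperature value' -> value = -28.6
convert_temperature({"value": -28.6, "from_unit": "C", "to_unit": "K"})


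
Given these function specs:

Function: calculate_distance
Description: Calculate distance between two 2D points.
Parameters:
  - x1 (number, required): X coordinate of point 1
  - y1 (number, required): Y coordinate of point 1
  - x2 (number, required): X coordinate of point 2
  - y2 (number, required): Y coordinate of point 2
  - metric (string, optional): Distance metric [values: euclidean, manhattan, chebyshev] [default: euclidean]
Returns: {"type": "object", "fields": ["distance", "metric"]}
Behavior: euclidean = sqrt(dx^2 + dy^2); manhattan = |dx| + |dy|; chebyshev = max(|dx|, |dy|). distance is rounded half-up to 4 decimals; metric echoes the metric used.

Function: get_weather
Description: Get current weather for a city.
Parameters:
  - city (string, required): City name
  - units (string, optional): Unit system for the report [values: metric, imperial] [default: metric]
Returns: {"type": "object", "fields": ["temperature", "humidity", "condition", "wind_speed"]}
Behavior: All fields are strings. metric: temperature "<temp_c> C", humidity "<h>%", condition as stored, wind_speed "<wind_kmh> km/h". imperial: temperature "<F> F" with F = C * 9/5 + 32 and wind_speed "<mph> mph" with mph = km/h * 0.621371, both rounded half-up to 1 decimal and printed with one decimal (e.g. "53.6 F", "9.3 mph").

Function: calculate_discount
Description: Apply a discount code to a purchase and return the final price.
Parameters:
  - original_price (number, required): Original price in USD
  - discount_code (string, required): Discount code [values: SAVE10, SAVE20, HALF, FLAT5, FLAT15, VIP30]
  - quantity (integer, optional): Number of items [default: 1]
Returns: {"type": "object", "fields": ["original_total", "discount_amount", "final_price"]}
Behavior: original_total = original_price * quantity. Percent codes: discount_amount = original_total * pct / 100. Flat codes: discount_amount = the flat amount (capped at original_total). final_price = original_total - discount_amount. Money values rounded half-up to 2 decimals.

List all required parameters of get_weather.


Parameters of get_weather and their required/optional flag:
  city: required
  units: optional
city


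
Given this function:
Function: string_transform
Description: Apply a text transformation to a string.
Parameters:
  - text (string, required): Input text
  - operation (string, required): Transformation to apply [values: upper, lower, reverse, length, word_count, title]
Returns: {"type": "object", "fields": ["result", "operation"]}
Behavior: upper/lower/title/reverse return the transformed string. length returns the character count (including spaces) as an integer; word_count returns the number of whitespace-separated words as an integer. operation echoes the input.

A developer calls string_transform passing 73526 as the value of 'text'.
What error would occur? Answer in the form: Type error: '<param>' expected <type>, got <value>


Spec: 'text' is declared as string; 73526 is an integer.
Type error: 'text' expected string, got 73526


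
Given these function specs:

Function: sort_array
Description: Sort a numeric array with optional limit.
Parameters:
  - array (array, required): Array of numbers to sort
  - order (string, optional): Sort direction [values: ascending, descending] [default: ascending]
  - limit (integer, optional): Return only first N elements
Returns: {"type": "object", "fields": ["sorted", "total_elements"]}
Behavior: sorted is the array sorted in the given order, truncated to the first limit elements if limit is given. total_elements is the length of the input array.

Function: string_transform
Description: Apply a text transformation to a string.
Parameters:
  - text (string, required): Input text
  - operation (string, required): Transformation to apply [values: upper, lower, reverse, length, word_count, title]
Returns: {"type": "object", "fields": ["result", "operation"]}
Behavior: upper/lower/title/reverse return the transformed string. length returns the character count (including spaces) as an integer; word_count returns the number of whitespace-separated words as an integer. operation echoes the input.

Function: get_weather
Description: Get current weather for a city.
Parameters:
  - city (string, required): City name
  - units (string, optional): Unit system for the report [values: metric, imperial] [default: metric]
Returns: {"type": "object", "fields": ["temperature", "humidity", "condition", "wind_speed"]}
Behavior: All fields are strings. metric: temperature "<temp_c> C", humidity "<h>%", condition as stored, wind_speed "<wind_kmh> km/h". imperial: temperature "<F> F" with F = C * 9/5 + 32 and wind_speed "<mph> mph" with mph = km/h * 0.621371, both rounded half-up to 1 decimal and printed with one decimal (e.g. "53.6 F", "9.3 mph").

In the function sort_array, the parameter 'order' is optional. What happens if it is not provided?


The sort_array spec declares:
  - order (string, optional): Sort direction [values: ascending, descending] [default: ascending]
It defaults to ascending
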